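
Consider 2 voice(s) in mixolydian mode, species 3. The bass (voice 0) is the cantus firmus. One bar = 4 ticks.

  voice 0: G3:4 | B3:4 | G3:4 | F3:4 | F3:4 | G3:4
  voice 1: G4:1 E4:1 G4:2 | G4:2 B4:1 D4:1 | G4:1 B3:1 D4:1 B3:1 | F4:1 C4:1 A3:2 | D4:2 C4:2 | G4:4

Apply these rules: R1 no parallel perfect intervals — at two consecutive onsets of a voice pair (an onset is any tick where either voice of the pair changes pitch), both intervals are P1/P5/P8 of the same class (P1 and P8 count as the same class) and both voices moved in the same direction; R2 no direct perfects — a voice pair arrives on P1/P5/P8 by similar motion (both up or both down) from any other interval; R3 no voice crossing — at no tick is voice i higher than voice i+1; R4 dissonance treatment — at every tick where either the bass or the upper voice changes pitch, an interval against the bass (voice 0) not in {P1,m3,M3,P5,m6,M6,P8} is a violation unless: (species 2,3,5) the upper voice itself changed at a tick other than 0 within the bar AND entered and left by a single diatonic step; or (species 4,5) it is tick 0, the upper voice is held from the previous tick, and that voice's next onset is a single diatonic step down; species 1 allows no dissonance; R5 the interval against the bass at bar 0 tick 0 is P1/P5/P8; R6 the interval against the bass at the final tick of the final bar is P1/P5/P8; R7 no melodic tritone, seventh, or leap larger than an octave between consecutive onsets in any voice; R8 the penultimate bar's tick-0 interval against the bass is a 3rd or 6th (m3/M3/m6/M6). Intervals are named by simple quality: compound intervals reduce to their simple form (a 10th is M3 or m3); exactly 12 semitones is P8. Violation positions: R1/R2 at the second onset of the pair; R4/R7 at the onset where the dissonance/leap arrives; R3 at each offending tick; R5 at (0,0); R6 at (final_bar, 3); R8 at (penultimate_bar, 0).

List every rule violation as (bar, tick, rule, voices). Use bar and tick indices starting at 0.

bar 0: v0=G3 v1=G4 downbeat P8
bar 1: v0=B3 v1=G4 downbeat m6
bar 2: v0=G3 v1=G4 downbeat P8
bar 3: v0=F3 v1=F4 downbeat P8
bar 4: v0=F3 v1=D4 downbeat M6
bar 5: v0=G3 v1=G4 downbeat P8
  -> R7 @ bar 3 tick 0 v(1,): B3->F4 leap 6st
  -> R2 @ bar 5 tick 0 v(0, 1): F3/C4 P5 -> G3/G4 P8 similar

(3, 0, R7, (1,))
(5, 0, R2, (0, 1))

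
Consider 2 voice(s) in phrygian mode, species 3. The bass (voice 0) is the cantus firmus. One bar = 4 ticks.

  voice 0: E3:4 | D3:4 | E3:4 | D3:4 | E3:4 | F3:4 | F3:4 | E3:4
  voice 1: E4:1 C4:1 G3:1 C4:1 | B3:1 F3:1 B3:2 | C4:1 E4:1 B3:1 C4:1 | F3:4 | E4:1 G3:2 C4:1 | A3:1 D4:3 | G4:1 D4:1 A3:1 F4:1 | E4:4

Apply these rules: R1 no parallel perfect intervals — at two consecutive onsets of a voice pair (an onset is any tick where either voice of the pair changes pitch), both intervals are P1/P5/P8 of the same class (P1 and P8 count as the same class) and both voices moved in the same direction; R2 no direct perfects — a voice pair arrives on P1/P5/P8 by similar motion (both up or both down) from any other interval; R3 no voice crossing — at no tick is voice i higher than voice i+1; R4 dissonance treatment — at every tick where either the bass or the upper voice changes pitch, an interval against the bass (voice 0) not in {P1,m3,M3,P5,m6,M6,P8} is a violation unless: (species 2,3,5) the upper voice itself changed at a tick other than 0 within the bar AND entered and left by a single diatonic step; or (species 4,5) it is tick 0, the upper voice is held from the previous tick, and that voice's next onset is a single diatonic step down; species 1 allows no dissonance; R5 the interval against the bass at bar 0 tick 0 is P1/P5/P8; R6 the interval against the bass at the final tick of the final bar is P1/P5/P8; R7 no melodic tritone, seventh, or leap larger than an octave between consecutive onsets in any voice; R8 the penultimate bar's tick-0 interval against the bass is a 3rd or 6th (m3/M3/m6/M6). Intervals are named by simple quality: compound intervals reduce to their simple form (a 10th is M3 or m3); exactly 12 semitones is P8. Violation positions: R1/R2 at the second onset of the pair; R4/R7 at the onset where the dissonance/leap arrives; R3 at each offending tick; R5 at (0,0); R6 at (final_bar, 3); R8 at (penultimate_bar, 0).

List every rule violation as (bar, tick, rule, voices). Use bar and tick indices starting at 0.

(1, 1, R7, (1,))
(1, 2, R7, (1,))
(4, 0, R2, (0, 1))
(4, 0, R7, (1,))
(6, 0, R4, (0, 1))
(6, 0, R8, (0, 1))
(7, 0, R1, (0, 1))

bar 0: v0=E3 v1=E4 downbeat P8
bar 1: v0=D3 v1=B3 downbeat M6
bar 2: v0=E3 v1=C4 downbeat m6
bar 3: v0=D3 v1=F3 downbeat m3
bar 4: v0=E3 v1=E4 downbeat P8
bar 5: v0=F3 v1=A3 downbeat M3
bar 6: v0=F3 v1=G4 downbeat M2
bar 7: v0=E3 v1=E4 downbeat P8
  -> R7 @ bar 1 tick 1 v(1,): B3->F3 leap 6st
  -> R7 @ bar 1 tick 2 v(1,): F3->B3 leap 6st
  -> R2 @ bar 4 tick 0 v(0, 1): D3/F3 m3 -> E3/E4 P8 similar
  -> R7 @ bar 4 tick 0 v(1,): F3->E4 leap 11st
  -> R4 @ bar 6 tick 0 v(0, 1): F3/G4 M2 untreated
  -> R8 @ bar 6 tick 0 v(0, 1): penult M2 not 3rd/6th
  -> R1 @ bar 7 tick 0 v(0, 1): F3/F4 P8 -> E3/E4 P8 similar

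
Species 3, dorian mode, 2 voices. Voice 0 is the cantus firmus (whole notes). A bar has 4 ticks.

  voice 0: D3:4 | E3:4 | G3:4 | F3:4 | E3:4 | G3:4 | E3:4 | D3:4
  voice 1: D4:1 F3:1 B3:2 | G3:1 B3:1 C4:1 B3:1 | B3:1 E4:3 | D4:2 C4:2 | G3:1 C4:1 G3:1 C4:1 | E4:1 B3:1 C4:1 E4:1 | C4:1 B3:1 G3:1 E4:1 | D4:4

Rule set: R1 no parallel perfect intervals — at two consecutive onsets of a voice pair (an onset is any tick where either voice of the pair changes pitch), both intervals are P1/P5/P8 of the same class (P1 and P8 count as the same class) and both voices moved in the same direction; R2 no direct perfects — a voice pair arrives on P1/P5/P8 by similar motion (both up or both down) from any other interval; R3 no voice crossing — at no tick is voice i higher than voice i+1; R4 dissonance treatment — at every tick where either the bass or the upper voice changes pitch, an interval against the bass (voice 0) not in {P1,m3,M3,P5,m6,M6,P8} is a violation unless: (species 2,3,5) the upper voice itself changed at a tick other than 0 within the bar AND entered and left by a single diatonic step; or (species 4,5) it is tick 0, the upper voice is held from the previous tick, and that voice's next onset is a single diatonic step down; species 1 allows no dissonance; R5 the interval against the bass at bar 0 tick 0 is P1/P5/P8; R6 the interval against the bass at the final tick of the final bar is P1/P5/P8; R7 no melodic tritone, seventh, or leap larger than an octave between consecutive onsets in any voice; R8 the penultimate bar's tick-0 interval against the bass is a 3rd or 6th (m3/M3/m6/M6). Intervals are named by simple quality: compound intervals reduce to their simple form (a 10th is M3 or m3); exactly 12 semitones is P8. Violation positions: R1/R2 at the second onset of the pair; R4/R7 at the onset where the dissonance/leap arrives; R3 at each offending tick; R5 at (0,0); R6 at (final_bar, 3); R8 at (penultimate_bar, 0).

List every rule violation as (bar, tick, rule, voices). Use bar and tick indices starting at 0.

(0, 2, R7, (1,))
(5, 2, R4, (0, 1))
(7, 0, R1, (0, 1))

bar 0: v0=D3 v1=D4 downbeat P8
bar 1: v0=E3 v1=G3 downbeat m3
bar 2: v0=G3 v1=B3 downbeat M3
bar 3: v0=F3 v1=D4 downbeat M6
bar 4: v0=E3 v1=G3 downbeat m3
bar 5: v0=G3 v1=E4 downbeat M6
bar 6: v0=E3 v1=C4 downbeat m6
bar 7: v0=D3 v1=D4 downbeat P8
  -> R7 @ bar 0 tick 2 v(1,): F3->B3 leap 6st
  -> R4 @ bar 5 tick 2 v(0, 1): G3/C4 P4 untreated
  -> R1 @ bar 7 tick 0 v(0, 1): E3/E4 P8 -> D3/D4 P8 similar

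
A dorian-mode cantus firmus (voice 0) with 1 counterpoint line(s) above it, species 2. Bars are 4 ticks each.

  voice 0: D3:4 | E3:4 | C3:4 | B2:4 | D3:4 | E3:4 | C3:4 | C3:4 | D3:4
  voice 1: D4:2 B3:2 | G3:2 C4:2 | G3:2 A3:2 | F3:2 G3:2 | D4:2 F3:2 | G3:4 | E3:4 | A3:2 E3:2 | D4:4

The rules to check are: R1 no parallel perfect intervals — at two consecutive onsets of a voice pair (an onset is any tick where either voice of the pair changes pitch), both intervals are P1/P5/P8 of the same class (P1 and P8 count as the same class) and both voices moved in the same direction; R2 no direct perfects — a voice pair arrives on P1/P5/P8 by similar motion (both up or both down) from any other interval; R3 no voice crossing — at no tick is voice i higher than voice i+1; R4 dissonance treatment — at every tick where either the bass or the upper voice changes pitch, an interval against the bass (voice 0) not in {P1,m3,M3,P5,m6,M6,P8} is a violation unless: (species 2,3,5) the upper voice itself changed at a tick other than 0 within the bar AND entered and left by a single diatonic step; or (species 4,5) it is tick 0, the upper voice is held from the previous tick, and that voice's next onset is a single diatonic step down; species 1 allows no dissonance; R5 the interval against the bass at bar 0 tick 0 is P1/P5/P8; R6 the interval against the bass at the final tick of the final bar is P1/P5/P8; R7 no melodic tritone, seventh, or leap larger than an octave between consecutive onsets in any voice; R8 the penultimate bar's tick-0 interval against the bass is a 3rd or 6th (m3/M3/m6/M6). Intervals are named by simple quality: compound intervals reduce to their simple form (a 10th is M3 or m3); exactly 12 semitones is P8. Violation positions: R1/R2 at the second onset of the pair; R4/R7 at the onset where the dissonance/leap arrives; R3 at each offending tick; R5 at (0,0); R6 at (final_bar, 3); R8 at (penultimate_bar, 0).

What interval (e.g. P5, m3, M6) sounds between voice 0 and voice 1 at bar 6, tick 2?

M3

voice 0=C3 voice 1=E3 -> M3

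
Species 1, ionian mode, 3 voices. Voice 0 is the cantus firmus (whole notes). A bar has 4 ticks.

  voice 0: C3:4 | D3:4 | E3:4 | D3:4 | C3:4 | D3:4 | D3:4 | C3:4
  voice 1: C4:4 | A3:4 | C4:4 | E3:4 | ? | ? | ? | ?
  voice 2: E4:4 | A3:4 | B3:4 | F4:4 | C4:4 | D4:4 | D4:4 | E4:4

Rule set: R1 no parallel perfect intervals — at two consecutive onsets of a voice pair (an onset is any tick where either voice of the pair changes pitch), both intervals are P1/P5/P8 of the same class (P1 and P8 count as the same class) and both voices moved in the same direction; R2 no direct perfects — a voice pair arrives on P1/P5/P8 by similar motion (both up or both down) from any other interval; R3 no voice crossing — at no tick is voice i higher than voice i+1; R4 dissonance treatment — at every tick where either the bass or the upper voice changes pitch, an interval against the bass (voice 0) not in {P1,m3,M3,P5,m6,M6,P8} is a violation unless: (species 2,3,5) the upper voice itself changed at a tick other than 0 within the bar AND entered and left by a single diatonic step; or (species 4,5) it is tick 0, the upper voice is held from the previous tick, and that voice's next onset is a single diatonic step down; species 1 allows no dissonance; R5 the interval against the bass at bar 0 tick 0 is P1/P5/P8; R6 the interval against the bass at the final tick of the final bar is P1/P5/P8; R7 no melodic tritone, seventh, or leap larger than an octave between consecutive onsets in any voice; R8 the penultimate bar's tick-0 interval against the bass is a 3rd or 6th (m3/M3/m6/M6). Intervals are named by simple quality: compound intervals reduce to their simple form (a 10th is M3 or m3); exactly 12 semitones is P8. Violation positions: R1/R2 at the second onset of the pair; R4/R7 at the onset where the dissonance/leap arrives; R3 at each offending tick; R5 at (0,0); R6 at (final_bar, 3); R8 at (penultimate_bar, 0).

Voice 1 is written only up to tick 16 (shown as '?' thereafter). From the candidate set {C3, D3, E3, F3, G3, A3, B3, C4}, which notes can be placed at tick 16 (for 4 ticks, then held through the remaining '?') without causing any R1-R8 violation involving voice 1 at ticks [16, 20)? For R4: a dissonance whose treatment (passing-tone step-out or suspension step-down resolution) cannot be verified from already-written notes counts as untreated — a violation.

{A3, C4, E3, G3}

C3: violates R2
D3: violates R4
E3: legal
F3: violates R4
G3: legal
A3: legal
B3: violates R4
C4: legal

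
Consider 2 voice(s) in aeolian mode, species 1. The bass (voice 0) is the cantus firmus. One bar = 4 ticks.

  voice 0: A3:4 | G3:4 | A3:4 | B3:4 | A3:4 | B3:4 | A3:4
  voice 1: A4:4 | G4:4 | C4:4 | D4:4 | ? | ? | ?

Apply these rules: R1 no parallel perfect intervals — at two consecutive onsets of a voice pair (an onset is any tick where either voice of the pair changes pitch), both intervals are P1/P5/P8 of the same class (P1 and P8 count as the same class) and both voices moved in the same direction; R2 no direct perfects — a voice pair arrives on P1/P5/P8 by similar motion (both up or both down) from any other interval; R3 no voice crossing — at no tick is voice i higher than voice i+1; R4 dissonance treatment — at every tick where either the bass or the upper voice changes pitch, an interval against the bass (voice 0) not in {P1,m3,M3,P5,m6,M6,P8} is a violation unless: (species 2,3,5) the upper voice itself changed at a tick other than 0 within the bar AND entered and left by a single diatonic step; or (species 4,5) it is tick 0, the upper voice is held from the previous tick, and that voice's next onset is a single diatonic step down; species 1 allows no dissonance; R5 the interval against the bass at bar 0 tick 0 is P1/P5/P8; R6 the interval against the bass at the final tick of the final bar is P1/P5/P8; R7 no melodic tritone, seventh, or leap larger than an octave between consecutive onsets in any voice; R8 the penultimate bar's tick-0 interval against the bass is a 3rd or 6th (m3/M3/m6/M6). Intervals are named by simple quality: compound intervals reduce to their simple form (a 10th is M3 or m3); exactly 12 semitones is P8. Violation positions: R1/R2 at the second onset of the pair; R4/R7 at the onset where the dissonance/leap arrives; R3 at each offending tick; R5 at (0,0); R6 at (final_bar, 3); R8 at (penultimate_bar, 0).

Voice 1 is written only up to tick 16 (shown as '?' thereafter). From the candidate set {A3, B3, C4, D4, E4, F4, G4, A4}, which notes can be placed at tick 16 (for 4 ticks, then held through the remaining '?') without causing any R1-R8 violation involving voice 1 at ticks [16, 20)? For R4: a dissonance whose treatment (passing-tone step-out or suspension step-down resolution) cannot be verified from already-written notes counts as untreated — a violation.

{A4, C4, E4, F4}

A3: violates R2
B3: violates R4
C4: legal
D4: violates R4
E4: legal
F4: legal
G4: violates R4
A4: legal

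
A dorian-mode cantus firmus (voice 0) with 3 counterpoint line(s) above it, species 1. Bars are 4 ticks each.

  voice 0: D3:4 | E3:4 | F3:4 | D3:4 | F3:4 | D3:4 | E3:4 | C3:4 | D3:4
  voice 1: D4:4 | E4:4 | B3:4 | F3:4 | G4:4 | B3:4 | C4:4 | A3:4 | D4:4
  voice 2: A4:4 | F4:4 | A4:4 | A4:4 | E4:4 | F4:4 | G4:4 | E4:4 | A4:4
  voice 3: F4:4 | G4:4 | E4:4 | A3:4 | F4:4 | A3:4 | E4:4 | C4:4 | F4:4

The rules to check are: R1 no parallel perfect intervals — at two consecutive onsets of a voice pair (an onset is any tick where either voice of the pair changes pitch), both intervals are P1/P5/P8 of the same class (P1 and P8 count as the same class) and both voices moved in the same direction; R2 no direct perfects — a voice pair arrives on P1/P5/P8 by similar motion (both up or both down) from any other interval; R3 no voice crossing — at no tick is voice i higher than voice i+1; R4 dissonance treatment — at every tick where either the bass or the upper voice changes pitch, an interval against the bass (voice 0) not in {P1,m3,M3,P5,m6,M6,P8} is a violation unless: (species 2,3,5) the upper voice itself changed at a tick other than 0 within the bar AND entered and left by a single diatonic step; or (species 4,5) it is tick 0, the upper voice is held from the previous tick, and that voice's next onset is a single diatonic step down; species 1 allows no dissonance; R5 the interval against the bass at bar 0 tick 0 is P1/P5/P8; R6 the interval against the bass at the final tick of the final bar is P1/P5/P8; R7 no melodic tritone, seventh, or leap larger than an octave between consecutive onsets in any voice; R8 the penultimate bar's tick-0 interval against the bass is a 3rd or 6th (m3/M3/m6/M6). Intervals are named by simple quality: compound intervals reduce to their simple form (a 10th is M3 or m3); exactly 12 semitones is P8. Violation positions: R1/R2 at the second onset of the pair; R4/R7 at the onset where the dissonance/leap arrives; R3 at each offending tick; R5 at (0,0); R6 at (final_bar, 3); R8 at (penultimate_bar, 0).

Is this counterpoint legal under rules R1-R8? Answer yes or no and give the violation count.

bar 0: v0=D3 v1=D4 v2=A4 v3=F4 (m3)
bar 1: v0=E3 v1=E4 v2=F4 v3=G4 (m3)
bar 2: v0=F3 v1=B3 v2=A4 v3=E4 (M7)
bar 3: v0=D3 v1=F3 v2=A4 v3=A3 (P5)
bar 4: v0=F3 v1=G4 v2=E4 v3=F4 (P8)
bar 5: v0=D3 v1=B3 v2=F4 v3=A3 (P5)
bar 6: v0=E3 v1=C4 v2=G4 v3=E4 (P8)
bar 7: v0=C3 v1=A3 v2=E4 v3=C4 (P8)
bar 8: v0=D3 v1=D4 v2=A4 v3=F4 (m3)
  R3 @ bar0.0: A4 above F4
  R5 @ bar0.0: opens on m3
  R3 @ bar0.1: A4 above F4
  R3 @ bar0.2: A4 above F4
  R3 @ bar0.3: A4 above F4
  R1 @ bar1.0: D3/D4 P8 -> E3/E4 P8 similar
  R4 @ bar1.0: E3/F4 m2 untreated
  R3 @ bar2.0: A4 above E4
  R4 @ bar2.0: F3/B3 TT untreated
  R4 @ bar2.0: F3/E4 M7 untreated
  R3 @ bar2.1: A4 above E4
  R3 @ bar2.2: A4 above E4
  R3 @ bar2.3: A4 above E4
  R2 @ bar3.0: F3/E4 M7 -> D3/A3 P5 similar
  R3 @ bar3.0: A4 above A3
  R7 @ bar3.0: B3->F3 leap 6st
  R3 @ bar3.1: A4 above A3
  R3 @ bar3.2: A4 above A3
  R3 @ bar3.3: A4 above A3
  R2 @ bar4.0: D3/A3 P5 -> F3/F4 P8 similar
  R3 @ bar4.0: G4 above E4
  R4 @ bar4.0: F3/G4 M2 untreated
  R4 @ bar4.0: F3/E4 M7 untreated
  R7 @ bar4.0: F3->G4 leap 14st
  R3 @ bar4.1: G4 above E4
  R3 @ bar4.2: G4 above E4
  R3 @ bar4.3: G4 above E4
  R2 @ bar5.0: F3/F4 P8 -> D3/A3 P5 similar
  R3 @ bar5.0: F4 above A3
  R3 @ bar5.1: F4 above A3
  R3 @ bar5.2: F4 above A3
  R3 @ bar5.3: F4 above A3
  R2 @ bar6.0: D3/A3 P5 -> E3/E4 P8 similar
  R2 @ bar6.0: B3/F4 TT -> C4/G4 P5 similar
  R3 @ bar6.0: G4 above E4
  R3 @ bar6.1: G4 above E4
  R3 @ bar6.2: G4 above E4
  R3 @ bar6.3: G4 above E4
  R1 @ bar7.0: E3/E4 P8 -> C3/C4 P8 similar
  R1 @ bar7.0: C4/G4 P5 -> A3/E4 P5 similar
  R3 @ bar7.0: E4 above C4
  R8 @ bar7.0: penult P8 not 3rd/6th
  R3 @ bar7.1: E4 above C4
  R3 @ bar7.2: E4 above C4
  R3 @ bar7.3: E4 above C4
  R1 @ bar8.0: A3/E4 P5 -> D4/A4 P5 similar
  R2 @ bar8.0: C3/A3 M6 -> D3/D4 P8 similar
  R2 @ bar8.0: C3/E4 M3 -> D3/A4 P5 similar
  R3 @ bar8.0: A4 above F4
  R3 @ bar8.1: A4 above F4
  R3 @ bar8.2: A4 above F4
  R3 @ bar8.3: A4 above F4
  R6 @ bar8.3: closes on m3

No (53 violations)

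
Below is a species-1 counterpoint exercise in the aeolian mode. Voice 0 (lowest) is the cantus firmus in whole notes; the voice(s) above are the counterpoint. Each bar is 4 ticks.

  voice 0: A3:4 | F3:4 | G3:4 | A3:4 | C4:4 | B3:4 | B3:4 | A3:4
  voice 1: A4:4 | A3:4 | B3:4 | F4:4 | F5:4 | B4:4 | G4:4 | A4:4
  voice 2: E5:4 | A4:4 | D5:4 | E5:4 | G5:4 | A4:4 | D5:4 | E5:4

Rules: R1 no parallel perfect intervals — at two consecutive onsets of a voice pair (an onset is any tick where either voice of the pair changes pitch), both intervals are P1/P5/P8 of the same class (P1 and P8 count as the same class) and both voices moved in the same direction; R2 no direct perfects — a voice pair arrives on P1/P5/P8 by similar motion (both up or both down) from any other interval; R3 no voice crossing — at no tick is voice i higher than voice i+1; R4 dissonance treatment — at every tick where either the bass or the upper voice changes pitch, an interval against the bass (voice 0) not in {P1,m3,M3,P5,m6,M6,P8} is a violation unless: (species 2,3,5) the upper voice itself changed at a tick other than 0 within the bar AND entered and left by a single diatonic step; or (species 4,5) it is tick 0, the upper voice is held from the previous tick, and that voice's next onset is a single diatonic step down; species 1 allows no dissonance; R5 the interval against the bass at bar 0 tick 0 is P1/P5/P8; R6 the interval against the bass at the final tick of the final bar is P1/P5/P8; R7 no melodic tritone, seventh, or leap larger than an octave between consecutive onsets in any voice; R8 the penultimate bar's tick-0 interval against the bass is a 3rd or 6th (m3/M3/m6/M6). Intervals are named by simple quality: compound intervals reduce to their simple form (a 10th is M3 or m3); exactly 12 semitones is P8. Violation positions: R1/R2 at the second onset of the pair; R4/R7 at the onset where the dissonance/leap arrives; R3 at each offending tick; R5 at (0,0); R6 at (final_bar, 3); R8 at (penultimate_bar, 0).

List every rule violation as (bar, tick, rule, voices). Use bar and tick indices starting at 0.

(1, 0, R2, (1, 2))
(2, 0, R2, (0, 2))
(3, 0, R1, (0, 2))
(3, 0, R7, (1,))
(4, 0, R1, (0, 2))
(4, 0, R4, (0, 1))
(5, 0, R2, (0, 1))
(5, 0, R3, (1, 2))
(5, 0, R4, (0, 2))
(5, 0, R7, (1,))
(5, 0, R7, (2,))
(5, 1, R3, (1, 2))
(5, 2, R3, (1, 2))
(5, 3, R3, (1, 2))
(7, 0, R1, (1, 2))

bar 0: v0=A3 v1=A4 v2=E5 downbeat P5
bar 1: v0=F3 v1=A3 v2=A4 downbeat M3
bar 2: v0=G3 v1=B3 v2=D5 downbeat P5
bar 3: v0=A3 v1=F4 v2=E5 downbeat P5
bar 4: v0=C4 v1=F5 v2=G5 downbeat P5
bar 5: v0=B3 v1=B4 v2=A4 downbeat m7
bar 6: v0=B3 v1=G4 v2=D5 downbeat m3
bar 7: v0=A3 v1=A4 v2=E5 downbeat P5
  -> R2 @ bar 1 tick 0 v(1, 2): A4/E5 P5 -> A3/A4 P8 similar
  -> R2 @ bar 2 tick 0 v(0, 2): F3/A4 M3 -> G3/D5 P5 similar
  -> R1 @ bar 3 tick 0 v(0, 2): G3/D5 P5 -> A3/E5 P5 similar
  -> R7 @ bar 3 tick 0 v(1,): B3->F4 leap 6st
  -> R1 @ bar 4 tick 0 v(0, 2): A3/E5 P5 -> C4/G5 P5 similar
  -> R4 @ bar 4 tick 0 v(0, 1): C4/F5 P4 untreated
  -> R2 @ bar 5 tick 0 v(0, 1): C4/F5 P4 -> B3/B4 P8 similar
  -> R3 @ bar 5 tick 0 v(1, 2): B4 above A4
  -> R4 @ bar 5 tick 0 v(0, 2): B3/A4 m7 untreated
  -> R7 @ bar 5 tick 0 v(1,): F5->B4 leap 6st
  -> R7 @ bar 5 tick 0 v(2,): G5->A4 leap 10st
  -> R3 @ bar 5 tick 1 v(1, 2): B4 above A4
  -> R3 @ bar 5 tick 2 v(1, 2): B4 above A4
  -> R3 @ bar 5 tick 3 v(1, 2): B4 above A4
  -> R1 @ bar 7 tick 0 v(1, 2): G4/D5 P5 -> A4/E5 P5 similar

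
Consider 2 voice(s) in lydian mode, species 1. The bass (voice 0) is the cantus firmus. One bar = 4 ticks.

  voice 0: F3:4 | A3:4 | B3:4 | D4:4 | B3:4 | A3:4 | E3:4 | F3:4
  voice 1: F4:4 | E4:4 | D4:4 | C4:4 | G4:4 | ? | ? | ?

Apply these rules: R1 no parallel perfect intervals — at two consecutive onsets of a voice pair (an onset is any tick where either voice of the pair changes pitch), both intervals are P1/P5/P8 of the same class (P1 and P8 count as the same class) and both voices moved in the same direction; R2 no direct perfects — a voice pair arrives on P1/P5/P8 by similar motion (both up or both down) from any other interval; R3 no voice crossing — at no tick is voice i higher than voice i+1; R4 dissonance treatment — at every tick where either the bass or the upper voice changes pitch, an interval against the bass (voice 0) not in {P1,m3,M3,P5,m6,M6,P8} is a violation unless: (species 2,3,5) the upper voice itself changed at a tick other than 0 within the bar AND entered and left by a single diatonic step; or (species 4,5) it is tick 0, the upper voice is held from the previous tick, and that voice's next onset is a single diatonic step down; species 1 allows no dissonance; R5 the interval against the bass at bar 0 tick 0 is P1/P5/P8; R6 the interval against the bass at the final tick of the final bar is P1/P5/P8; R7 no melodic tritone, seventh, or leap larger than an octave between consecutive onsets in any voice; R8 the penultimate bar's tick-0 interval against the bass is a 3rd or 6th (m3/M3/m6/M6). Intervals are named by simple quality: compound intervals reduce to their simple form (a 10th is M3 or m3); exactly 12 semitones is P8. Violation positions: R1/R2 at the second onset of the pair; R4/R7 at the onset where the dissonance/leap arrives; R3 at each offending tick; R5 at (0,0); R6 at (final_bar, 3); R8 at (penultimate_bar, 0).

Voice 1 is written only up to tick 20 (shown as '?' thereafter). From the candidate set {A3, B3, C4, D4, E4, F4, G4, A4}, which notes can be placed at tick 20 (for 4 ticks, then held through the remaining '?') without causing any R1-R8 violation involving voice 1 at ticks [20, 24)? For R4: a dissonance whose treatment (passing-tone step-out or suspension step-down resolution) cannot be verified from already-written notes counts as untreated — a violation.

A3: violates R2,R7
B3: violates R4
C4: legal
D4: violates R4
E4: violates R2
F4: legal
G4: violates R4
A4: legal

{A4, C4, F4}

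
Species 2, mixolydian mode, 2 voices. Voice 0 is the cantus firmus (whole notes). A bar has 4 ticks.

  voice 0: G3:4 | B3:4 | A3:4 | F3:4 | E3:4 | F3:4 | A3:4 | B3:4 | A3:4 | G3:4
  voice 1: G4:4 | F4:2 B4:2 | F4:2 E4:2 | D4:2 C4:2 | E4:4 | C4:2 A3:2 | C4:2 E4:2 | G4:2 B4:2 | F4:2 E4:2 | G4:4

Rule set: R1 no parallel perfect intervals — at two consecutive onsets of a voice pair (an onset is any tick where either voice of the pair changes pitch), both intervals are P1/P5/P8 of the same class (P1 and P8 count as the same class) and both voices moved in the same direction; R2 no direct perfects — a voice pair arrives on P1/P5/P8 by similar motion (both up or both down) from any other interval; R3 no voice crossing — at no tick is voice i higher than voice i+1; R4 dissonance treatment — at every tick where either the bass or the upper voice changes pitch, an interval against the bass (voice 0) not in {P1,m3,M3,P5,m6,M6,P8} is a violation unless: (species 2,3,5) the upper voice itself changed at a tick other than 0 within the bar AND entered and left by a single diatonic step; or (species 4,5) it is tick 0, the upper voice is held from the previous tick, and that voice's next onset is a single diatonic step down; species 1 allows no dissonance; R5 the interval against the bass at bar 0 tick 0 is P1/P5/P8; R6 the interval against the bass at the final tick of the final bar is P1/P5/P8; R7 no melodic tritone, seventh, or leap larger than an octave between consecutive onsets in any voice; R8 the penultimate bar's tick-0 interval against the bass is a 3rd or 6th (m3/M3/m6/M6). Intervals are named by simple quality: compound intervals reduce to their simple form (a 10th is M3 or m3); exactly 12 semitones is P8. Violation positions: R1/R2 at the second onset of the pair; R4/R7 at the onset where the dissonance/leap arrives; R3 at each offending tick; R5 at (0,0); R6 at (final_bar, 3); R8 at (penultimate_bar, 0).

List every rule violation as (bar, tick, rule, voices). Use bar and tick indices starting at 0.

(1, 0, R4, (0, 1))
(1, 2, R7, (1,))
(2, 0, R7, (1,))
(8, 0, R7, (1,))

bar 0: v0=G3 v1=G4 downbeat P8
bar 1: v0=B3 v1=F4 downbeat TT
bar 2: v0=A3 v1=F4 downbeat m6
bar 3: v0=F3 v1=D4 downbeat M6
bar 4: v0=E3 v1=E4 downbeat P8
bar 5: v0=F3 v1=C4 downbeat P5
bar 6: v0=A3 v1=C4 downbeat m3
bar 7: v0=B3 v1=G4 downbeat m6
bar 8: v0=A3 v1=F4 downbeat m6
bar 9: v0=G3 v1=G4 downbeat P8
  -> R4 @ bar 1 tick 0 v(0, 1): B3/F4 TT untreated
  -> R7 @ bar 1 tick 2 v(1,): F4->B4 leap 6st
  -> R7 @ bar 2 tick 0 v(1,): B4->F4 leap 6st
  -> R7 @ bar 8 tick 0 v(1,): B4->F4 leap 6st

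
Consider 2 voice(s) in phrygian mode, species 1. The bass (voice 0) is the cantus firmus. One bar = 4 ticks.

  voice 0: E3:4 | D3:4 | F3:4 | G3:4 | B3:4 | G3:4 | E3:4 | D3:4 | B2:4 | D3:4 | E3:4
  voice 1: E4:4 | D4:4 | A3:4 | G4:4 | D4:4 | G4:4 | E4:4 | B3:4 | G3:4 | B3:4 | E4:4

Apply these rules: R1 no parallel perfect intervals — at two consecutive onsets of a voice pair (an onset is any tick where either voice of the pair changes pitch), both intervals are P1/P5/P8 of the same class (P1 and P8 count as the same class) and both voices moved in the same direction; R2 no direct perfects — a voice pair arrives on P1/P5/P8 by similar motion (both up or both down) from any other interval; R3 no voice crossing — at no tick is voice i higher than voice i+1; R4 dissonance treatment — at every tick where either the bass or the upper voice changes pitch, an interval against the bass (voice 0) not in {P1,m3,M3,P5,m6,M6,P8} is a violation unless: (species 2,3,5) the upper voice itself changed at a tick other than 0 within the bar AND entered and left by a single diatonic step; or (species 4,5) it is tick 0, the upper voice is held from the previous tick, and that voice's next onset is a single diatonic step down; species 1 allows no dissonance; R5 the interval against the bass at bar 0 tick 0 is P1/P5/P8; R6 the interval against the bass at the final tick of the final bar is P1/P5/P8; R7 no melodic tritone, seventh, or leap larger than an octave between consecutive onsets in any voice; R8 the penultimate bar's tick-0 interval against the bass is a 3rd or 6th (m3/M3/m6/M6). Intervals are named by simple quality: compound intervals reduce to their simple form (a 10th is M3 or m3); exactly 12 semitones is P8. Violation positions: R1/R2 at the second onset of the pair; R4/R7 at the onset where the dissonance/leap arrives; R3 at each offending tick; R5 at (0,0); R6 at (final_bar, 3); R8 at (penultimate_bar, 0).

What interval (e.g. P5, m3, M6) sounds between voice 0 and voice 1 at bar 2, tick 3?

M3

voice 0=F3 voice 1=A3 -> M3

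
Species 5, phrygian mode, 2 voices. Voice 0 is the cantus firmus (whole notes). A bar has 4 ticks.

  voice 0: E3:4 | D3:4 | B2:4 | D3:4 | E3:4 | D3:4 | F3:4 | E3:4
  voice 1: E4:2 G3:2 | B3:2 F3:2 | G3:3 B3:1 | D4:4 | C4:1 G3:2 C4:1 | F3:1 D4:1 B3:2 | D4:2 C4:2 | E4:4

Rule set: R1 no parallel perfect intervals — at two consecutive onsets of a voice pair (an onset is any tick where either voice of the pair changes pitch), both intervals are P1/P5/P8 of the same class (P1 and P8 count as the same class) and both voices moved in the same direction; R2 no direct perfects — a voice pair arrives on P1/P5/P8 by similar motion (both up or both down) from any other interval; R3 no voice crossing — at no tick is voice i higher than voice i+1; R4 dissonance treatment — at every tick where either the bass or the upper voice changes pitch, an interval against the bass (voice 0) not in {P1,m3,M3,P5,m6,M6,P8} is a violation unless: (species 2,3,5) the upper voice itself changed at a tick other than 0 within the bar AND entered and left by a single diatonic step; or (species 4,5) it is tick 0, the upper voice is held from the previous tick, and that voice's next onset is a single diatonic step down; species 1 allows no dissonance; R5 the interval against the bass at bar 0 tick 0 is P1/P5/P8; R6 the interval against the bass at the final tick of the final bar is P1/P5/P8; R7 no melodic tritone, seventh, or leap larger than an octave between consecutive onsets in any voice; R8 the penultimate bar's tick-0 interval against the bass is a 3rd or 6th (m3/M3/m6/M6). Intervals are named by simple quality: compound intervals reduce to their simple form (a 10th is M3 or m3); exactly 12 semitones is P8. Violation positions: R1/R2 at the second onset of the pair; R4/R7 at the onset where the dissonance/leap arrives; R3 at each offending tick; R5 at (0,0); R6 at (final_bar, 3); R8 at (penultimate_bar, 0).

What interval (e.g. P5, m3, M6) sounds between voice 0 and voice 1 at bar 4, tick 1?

voice 0=E3 voice 1=G3 -> m3

m3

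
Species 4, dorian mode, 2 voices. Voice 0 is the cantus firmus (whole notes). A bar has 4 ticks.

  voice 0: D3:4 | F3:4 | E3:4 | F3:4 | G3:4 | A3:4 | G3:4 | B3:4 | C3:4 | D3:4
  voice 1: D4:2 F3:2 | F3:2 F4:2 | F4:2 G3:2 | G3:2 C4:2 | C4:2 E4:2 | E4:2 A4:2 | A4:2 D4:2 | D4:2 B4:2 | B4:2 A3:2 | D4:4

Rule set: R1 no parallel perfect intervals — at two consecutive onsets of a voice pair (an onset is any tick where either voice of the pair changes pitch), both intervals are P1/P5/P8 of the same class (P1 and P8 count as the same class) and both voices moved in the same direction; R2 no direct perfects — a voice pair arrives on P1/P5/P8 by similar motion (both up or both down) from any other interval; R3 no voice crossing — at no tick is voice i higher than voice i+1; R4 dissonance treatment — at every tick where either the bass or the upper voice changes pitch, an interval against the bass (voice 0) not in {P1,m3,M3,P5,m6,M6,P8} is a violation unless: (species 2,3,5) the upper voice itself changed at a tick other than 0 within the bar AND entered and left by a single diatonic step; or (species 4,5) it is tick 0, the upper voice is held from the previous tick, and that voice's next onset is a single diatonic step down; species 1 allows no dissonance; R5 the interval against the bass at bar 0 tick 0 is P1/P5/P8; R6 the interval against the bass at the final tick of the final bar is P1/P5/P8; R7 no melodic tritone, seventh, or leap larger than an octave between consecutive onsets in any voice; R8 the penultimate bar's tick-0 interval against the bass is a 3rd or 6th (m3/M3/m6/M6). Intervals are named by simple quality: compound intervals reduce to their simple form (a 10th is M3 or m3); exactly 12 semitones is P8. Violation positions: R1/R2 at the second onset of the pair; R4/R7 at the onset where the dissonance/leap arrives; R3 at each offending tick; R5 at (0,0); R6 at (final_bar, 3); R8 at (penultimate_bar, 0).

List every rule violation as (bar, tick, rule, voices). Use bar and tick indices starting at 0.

(2, 0, R4, (0, 1))
(2, 2, R7, (1,))
(3, 0, R4, (0, 1))
(4, 0, R4, (0, 1))
(6, 0, R4, (0, 1))
(8, 0, R4, (0, 1))
(8, 0, R7, (0,))
(8, 0, R8, (0, 1))
(8, 2, R7, (1,))
(9, 0, R2, (0, 1))

bar 0: v0=D3 v1=D4 downbeat P8
bar 1: v0=F3 v1=F3 downbeat P1
bar 2: v0=E3 v1=F4 downbeat m2
bar 3: v0=F3 v1=G3 downbeat M2
bar 4: v0=G3 v1=C4 downbeat P4
bar 5: v0=A3 v1=E4 downbeat P5
bar 6: v0=G3 v1=A4 downbeat M2
bar 7: v0=B3 v1=D4 downbeat m3
bar 8: v0=C3 v1=B4 downbeat M7
bar 9: v0=D3 v1=D4 downbeat P8
  -> R4 @ bar 2 tick 0 v(0, 1): E3/F4 m2 untreated
  -> R7 @ bar 2 tick 2 v(1,): F4->G3 leap 10st
  -> R4 @ bar 3 tick 0 v(0, 1): F3/G3 M2 untreated
  -> R4 @ bar 4 tick 0 v(0, 1): G3/C4 P4 untreated
  -> R4 @ bar 6 tick 0 v(0, 1): G3/A4 M2 untreated
  -> R4 @ bar 8 tick 0 v(0, 1): C3/B4 M7 untreated
  -> R7 @ bar 8 tick 0 v(0,): B3->C3 leap 11st
  -> R8 @ bar 8 tick 0 v(0, 1): penult M7 not 3rd/6th
  -> R7 @ bar 8 tick 2 v(1,): B4->A3 leap 14st
  -> R2 @ bar 9 tick 0 v(0, 1): C3/A3 M6 -> D3/D4 P8 similar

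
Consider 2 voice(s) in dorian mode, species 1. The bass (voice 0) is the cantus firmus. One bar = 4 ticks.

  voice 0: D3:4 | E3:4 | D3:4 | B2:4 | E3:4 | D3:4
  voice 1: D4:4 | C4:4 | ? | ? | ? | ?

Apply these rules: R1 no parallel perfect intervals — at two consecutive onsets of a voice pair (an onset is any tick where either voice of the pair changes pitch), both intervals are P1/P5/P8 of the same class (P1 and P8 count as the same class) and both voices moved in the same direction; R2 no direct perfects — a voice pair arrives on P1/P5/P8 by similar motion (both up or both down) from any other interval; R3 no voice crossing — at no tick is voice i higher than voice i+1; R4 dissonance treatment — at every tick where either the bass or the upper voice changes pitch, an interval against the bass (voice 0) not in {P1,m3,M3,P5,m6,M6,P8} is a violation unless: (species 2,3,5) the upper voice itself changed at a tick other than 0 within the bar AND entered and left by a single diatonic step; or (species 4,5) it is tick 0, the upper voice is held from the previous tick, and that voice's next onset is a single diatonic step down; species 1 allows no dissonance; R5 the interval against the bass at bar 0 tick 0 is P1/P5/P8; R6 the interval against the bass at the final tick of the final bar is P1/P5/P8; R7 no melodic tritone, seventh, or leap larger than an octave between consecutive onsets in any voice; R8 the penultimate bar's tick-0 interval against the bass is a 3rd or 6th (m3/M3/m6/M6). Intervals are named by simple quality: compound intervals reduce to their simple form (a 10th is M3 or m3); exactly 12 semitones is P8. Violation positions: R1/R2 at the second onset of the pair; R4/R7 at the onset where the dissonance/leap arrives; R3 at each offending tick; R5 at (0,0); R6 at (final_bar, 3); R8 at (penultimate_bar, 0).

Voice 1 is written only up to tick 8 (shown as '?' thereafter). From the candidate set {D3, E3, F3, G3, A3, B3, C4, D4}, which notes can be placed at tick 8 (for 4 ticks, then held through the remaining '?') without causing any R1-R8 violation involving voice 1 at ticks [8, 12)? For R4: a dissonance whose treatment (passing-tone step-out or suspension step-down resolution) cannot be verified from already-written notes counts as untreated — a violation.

D3: violates R2,R7
E3: violates R4
F3: legal
G3: violates R4
A3: violates R2
B3: legal
C4: violates R4
D4: legal

{B3, D4, F3}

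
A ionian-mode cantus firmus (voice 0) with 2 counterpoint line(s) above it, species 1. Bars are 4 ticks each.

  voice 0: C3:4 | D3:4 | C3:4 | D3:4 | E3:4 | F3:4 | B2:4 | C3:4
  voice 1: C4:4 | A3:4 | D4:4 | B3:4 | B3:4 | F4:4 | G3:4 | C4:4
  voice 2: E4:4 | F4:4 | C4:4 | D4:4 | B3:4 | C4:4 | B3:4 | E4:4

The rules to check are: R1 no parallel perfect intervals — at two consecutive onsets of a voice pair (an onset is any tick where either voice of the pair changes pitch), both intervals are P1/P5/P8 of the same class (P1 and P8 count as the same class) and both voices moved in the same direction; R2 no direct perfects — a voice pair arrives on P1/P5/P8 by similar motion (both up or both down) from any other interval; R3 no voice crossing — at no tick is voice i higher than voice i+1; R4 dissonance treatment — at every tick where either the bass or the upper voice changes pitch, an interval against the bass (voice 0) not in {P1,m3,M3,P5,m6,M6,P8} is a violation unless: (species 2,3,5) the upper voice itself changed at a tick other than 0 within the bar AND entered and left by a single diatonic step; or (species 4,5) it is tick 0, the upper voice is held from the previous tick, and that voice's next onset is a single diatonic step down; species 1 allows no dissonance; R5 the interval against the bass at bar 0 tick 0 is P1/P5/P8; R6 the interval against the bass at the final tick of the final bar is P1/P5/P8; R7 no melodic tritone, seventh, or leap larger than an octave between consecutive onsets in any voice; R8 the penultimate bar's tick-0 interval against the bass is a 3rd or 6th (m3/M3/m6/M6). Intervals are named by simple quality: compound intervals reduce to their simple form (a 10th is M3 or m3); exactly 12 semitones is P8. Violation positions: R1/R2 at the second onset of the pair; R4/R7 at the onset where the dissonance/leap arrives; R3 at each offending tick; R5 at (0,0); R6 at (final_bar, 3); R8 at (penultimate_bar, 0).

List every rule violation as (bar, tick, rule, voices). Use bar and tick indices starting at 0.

(0, 0, R5, (0, 2))
(2, 0, R2, (0, 2))
(2, 0, R3, (1, 2))
(2, 0, R4, (0, 1))
(2, 1, R3, (1, 2))
(2, 2, R3, (1, 2))
(2, 3, R3, (1, 2))
(3, 0, R1, (0, 2))
(5, 0, R1, (0, 2))
(5, 0, R2, (0, 1))
(5, 0, R3, (1, 2))
(5, 0, R7, (1,))
(5, 1, R3, (1, 2))
(5, 2, R3, (1, 2))
(5, 3, R3, (1, 2))
(6, 0, R2, (0, 2))
(6, 0, R7, (0,))
(6, 0, R7, (1,))
(6, 0, R8, (0, 2))
(7, 0, R2, (0, 1))
(7, 3, R6, (0, 2))

bar 0: v0=C3 v1=C4 v2=E4 downbeat M3
bar 1: v0=D3 v1=A3 v2=F4 downbeat m3
bar 2: v0=C3 v1=D4 v2=C4 downbeat P8
bar 3: v0=D3 v1=B3 v2=D4 downbeat P8
bar 4: v0=E3 v1=B3 v2=B3 downbeat P5
bar 5: v0=F3 v1=F4 v2=C4 downbeat P5
bar 6: v0=B2 v1=G3 v2=B3 downbeat P8
bar 7: v0=C3 v1=C4 v2=E4 downbeat M3
  -> R5 @ bar 0 tick 0 v(0, 2): opens on M3
  -> R2 @ bar 2 tick 0 v(0, 2): D3/F4 m3 -> C3/C4 P8 similar
  -> R3 @ bar 2 tick 0 v(1, 2): D4 above C4
  -> R4 @ bar 2 tick 0 v(0, 1): C3/D4 M2 untreated
  -> R3 @ bar 2 tick 1 v(1, 2): D4 above C4
  -> R3 @ bar 2 tick 2 v(1, 2): D4 above C4
  -> R3 @ bar 2 tick 3 v(1, 2): D4 above C4
  -> R1 @ bar 3 tick 0 v(0, 2): C3/C4 P8 -> D3/D4 P8 similar
  -> R1 @ bar 5 tick 0 v(0, 2): E3/B3 P5 -> F3/C4 P5 similar
  -> R2 @ bar 5 tick 0 v(0, 1): E3/B3 P5 -> F3/F4 P8 similar
  -> R3 @ bar 5 tick 0 v(1, 2): F4 above C4
  -> R7 @ bar 5 tick 0 v(1,): B3->F4 leap 6st
  -> R3 @ bar 5 tick 1 v(1, 2): F4 above C4
  -> R3 @ bar 5 tick 2 v(1, 2): F4 above C4
  -> R3 @ bar 5 tick 3 v(1, 2): F4 above C4
  -> R2 @ bar 6 tick 0 v(0, 2): F3/C4 P5 -> B2/B3 P8 similar
  -> R7 @ bar 6 tick 0 v(0,): F3->B2 leap 6st
  -> R7 @ bar 6 tick 0 v(1,): F4->G3 leap 10st
  -> R8 @ bar 6 tick 0 v(0, 2): penult P8 not 3rd/6th
  -> R2 @ bar 7 tick 0 v(0, 1): B2/G3 m6 -> C3/C4 P8 similar
  -> R6 @ bar 7 tick 3 v(0, 2): closes on M3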